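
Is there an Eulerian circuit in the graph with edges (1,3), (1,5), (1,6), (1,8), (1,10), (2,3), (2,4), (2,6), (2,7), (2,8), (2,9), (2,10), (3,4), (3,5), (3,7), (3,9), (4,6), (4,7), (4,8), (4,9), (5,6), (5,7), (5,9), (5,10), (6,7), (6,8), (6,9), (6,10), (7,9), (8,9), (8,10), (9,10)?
No (2 vertices have odd degree: {1, 2}; Eulerian circuit requires 0)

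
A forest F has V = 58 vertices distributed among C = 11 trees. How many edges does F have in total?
47 (Each of the 11 component trees on V_i vertices has V_i - 1 edges; summing gives V - C = 58 - 11 = 47)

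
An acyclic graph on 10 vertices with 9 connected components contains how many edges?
1 (Each of the 9 component trees on V_i vertices has V_i - 1 edges; summing gives V - C = 10 - 9 = 1)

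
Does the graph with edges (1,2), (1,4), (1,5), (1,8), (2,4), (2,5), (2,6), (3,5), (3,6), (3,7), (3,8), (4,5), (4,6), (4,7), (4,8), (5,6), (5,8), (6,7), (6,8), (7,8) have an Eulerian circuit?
Yes (the graph is connected and all 8 vertices have even degree)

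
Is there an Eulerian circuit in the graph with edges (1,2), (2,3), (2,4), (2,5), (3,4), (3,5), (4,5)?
No (4 vertices have odd degree: {1, 3, 4, 5}; Eulerian circuit requires 0)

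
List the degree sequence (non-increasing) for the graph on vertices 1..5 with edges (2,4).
[1, 1, 0, 0, 0] (degrees: deg(1)=0, deg(2)=1, deg(3)=0, deg(4)=1, deg(5)=0)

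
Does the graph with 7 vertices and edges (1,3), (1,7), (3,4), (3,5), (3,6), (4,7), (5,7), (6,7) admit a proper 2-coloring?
Yes. Partition: {1, 2, 4, 5, 6}, {3, 7}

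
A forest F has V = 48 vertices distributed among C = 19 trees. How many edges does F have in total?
29 (Each of the 19 component trees on V_i vertices has V_i - 1 edges; summing gives V - C = 48 - 19 = 29)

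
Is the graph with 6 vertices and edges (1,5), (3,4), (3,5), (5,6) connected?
No, it has 2 components: {1, 3, 4, 5, 6}, {2}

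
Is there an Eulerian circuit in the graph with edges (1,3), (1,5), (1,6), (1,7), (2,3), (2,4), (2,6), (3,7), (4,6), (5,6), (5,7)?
No (4 vertices have odd degree: {2, 3, 5, 7}; Eulerian circuit requires 0)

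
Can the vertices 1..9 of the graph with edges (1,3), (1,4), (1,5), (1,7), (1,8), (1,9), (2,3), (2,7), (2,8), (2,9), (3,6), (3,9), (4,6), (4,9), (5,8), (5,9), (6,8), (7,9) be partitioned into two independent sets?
No (odd cycle of length 3: 8 -> 1 -> 5 -> 8)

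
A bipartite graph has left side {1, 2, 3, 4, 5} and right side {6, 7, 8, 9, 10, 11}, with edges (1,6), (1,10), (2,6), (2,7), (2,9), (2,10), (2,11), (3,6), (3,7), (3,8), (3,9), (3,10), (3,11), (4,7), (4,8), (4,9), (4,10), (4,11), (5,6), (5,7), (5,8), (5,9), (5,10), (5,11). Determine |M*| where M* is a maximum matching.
5 (matching: (1,10), (2,11), (3,9), (4,8), (5,7); upper bound min(|L|,|R|) = min(5,6) = 5)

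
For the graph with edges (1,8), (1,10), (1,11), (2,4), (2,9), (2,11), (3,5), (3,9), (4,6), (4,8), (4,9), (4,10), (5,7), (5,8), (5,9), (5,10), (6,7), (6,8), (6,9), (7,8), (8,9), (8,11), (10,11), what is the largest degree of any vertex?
7 (attained at vertex 8)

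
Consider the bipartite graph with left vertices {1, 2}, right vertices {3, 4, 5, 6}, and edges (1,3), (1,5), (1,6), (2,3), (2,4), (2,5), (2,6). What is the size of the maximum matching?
2 (matching: (1,6), (2,5); upper bound min(|L|,|R|) = min(2,4) = 2)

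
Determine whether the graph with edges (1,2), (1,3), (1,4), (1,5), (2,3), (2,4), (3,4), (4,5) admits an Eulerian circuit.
No (2 vertices have odd degree: {2, 3}; Eulerian circuit requires 0)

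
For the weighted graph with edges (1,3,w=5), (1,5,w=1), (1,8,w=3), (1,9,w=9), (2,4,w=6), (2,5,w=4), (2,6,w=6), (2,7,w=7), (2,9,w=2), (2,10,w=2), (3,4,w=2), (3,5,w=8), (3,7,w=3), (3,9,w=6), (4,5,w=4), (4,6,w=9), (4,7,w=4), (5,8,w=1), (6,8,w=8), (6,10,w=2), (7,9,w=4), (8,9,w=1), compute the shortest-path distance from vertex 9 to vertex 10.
4 (path: 9 -> 2 -> 10; weights 2 + 2 = 4)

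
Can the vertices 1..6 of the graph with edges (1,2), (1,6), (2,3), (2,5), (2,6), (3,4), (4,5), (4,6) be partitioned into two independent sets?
No (odd cycle of length 3: 6 -> 1 -> 2 -> 6)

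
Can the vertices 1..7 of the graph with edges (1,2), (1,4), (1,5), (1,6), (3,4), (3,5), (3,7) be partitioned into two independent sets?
Yes. Partition: {1, 3}, {2, 4, 5, 6, 7}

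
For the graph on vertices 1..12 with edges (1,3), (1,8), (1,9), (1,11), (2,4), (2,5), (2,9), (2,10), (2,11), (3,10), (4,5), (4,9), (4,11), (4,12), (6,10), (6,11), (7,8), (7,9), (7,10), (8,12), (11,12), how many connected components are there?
1 (components: {1, 2, 3, 4, 5, 6, 7, 8, 9, 10, 11, 12})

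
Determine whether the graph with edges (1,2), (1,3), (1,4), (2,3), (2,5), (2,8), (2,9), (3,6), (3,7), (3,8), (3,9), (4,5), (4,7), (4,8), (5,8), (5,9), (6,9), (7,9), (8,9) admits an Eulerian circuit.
No (4 vertices have odd degree: {1, 2, 7, 8}; Eulerian circuit requires 0)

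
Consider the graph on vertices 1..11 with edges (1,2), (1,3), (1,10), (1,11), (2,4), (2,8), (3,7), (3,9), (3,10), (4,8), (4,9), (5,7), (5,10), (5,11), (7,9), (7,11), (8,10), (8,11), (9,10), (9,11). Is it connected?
No, it has 2 components: {1, 2, 3, 4, 5, 7, 8, 9, 10, 11}, {6}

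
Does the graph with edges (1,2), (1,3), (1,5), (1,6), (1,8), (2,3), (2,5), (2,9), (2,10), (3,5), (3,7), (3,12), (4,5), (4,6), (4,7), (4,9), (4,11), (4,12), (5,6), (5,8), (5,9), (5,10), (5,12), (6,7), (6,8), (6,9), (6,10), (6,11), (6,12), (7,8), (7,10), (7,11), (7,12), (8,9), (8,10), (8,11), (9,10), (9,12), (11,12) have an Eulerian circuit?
No (10 vertices have odd degree: {1, 2, 3, 5, 6, 7, 8, 9, 11, 12}; Eulerian circuit requires 0)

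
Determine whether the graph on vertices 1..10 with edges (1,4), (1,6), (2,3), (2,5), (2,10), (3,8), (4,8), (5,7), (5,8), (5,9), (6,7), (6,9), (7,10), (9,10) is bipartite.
Yes. Partition: {1, 2, 7, 8, 9}, {3, 4, 5, 6, 10}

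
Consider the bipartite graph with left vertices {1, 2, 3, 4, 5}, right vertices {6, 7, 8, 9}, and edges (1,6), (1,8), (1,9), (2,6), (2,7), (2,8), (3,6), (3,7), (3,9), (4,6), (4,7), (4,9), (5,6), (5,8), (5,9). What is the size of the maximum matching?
4 (matching: (1,9), (2,8), (3,7), (4,6); upper bound min(|L|,|R|) = min(5,4) = 4)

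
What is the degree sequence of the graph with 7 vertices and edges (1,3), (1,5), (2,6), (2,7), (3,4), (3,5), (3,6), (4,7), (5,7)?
[4, 3, 3, 2, 2, 2, 2] (degrees: deg(1)=2, deg(2)=2, deg(3)=4, deg(4)=2, deg(5)=3, deg(6)=2, deg(7)=3)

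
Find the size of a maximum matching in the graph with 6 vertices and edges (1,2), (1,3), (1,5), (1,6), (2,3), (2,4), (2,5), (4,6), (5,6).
3 (matching: (1,3), (2,5), (4,6); upper bound floor(n/2) = floor(6/2) = 3)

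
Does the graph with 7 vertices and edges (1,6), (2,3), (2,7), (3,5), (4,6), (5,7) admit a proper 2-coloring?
Yes. Partition: {1, 2, 4, 5}, {3, 6, 7}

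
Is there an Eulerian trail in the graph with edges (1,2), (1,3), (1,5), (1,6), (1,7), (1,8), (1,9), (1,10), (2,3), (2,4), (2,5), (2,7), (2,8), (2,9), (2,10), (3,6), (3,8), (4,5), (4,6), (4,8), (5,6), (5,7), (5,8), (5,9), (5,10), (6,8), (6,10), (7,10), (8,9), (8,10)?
Yes — and in fact it has an Eulerian circuit (the graph is connected and all 10 vertices have even degree)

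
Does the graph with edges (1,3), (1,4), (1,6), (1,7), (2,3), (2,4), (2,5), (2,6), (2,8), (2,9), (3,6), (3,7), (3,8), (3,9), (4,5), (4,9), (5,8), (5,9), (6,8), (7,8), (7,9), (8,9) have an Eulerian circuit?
Yes (the graph is connected and all 9 vertices have even degree)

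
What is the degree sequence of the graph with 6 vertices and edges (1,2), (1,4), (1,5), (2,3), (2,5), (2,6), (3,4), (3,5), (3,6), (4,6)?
[4, 4, 3, 3, 3, 3] (degrees: deg(1)=3, deg(2)=4, deg(3)=4, deg(4)=3, deg(5)=3, deg(6)=3)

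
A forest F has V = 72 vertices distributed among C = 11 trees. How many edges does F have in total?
61 (Each of the 11 component trees on V_i vertices has V_i - 1 edges; summing gives V - C = 72 - 11 = 61)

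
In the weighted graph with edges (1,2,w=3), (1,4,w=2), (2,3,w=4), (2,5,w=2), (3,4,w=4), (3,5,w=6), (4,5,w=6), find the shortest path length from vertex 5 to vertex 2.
2 (path: 5 -> 2; weights 2 = 2)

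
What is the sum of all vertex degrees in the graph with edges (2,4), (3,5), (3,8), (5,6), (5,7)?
10 (handshake: sum of degrees = 2|E| = 2 x 5 = 10)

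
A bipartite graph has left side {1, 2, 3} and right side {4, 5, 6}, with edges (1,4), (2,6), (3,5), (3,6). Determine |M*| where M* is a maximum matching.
3 (matching: (1,4), (2,6), (3,5); upper bound min(|L|,|R|) = min(3,3) = 3)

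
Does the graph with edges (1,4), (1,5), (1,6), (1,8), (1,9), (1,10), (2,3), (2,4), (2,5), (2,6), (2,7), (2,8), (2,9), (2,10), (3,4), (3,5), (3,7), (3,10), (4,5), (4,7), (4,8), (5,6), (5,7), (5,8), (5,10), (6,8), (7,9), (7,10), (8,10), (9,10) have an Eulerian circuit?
No (2 vertices have odd degree: {3, 10}; Eulerian circuit requires 0)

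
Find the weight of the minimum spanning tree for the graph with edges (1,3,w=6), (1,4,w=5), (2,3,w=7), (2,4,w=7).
18 (MST edges: (1,3,w=6), (1,4,w=5), (2,4,w=7); sum of weights 6 + 5 + 7 = 18)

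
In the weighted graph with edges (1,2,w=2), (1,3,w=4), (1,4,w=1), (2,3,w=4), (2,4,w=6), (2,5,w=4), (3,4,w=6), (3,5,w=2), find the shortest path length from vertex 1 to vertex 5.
6 (path: 1 -> 2 -> 5; weights 2 + 4 = 6)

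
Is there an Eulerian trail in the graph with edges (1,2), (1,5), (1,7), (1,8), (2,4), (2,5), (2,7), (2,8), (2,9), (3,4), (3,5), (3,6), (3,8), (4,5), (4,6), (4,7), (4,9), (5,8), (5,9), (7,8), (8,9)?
Yes — and in fact it has an Eulerian circuit (the graph is connected and all 9 vertices have even degree)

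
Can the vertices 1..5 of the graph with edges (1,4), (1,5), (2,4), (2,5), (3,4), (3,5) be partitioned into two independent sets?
Yes. Partition: {1, 2, 3}, {4, 5}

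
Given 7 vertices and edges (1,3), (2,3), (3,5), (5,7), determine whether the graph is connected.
No, it has 3 components: {1, 2, 3, 5, 7}, {4}, {6}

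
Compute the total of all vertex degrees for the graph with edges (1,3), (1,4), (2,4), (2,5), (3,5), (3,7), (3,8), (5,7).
16 (handshake: sum of degrees = 2|E| = 2 x 8 = 16)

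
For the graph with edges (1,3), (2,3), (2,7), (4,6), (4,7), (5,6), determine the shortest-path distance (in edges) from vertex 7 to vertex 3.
2 (path: 7 -> 2 -> 3, 2 edges)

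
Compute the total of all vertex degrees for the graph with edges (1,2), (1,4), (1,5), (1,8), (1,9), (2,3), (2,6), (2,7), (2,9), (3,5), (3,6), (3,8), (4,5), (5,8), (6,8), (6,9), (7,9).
34 (handshake: sum of degrees = 2|E| = 2 x 17 = 34)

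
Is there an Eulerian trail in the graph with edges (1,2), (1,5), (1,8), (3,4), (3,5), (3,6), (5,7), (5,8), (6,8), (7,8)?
No (4 vertices have odd degree: {1, 2, 3, 4}; Eulerian path requires 0 or 2)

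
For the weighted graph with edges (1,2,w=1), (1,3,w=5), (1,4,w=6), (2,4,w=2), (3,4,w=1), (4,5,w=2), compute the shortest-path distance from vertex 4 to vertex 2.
2 (path: 4 -> 2; weights 2 = 2)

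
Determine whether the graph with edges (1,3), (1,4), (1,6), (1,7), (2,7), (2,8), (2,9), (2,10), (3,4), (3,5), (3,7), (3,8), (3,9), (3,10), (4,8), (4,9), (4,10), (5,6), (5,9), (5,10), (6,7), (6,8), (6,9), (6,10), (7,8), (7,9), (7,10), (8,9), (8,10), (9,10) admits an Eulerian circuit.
No (4 vertices have odd degree: {3, 4, 7, 8}; Eulerian circuit requires 0)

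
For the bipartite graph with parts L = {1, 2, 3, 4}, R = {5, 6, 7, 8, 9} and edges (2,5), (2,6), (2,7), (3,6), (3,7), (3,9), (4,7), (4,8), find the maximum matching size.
3 (matching: (2,7), (3,9), (4,8); upper bound min(|L|,|R|) = min(4,5) = 4)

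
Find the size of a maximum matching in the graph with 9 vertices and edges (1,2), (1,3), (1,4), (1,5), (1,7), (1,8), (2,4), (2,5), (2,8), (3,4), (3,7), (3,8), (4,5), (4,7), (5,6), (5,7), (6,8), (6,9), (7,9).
4 (matching: (1,4), (2,8), (5,7), (6,9); upper bound floor(n/2) = floor(9/2) = 4)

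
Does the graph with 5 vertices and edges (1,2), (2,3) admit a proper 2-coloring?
Yes. Partition: {1, 3, 4, 5}, {2}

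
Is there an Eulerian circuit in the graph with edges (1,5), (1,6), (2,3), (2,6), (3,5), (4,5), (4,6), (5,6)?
Yes (the graph is connected and all 6 vertices have even degree)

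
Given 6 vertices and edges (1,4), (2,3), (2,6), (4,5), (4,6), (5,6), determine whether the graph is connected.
Yes (BFS from 1 visits [1, 4, 5, 6, 2, 3] — all 6 vertices reached)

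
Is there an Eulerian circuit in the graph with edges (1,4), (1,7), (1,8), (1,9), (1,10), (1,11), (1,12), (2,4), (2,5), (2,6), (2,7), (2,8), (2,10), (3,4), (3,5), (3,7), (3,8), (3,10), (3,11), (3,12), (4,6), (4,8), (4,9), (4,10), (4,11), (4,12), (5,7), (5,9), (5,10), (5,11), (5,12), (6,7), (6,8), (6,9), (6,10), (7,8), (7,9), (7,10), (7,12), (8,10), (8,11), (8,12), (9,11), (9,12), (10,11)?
No (10 vertices have odd degree: {1, 3, 4, 5, 7, 8, 9, 10, 11, 12}; Eulerian circuit requires 0)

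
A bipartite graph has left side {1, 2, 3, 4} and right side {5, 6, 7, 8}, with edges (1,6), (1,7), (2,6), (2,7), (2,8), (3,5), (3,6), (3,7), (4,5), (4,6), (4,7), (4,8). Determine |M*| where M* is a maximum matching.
4 (matching: (1,7), (2,8), (3,6), (4,5); upper bound min(|L|,|R|) = min(4,4) = 4)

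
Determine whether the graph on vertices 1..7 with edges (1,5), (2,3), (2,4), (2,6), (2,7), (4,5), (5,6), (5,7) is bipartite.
Yes. Partition: {1, 3, 4, 6, 7}, {2, 5}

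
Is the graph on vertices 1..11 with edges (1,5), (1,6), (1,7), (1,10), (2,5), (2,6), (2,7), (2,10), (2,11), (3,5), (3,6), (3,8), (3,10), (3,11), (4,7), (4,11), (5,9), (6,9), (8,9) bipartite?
Yes. Partition: {1, 2, 3, 4, 9}, {5, 6, 7, 8, 10, 11}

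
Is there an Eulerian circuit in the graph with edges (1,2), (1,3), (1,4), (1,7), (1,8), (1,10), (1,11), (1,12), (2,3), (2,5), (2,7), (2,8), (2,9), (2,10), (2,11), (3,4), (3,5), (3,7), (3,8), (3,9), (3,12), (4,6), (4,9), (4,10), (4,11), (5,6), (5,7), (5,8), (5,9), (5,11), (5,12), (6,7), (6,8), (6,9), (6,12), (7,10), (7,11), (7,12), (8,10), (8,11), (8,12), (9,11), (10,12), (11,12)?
Yes (the graph is connected and all 12 vertices have even degree)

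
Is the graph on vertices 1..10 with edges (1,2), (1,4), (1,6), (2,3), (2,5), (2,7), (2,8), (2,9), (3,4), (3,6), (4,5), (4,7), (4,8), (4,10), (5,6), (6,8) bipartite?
Yes. Partition: {1, 3, 5, 7, 8, 9, 10}, {2, 4, 6}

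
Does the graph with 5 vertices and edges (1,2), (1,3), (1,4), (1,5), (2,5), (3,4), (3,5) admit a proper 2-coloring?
No (odd cycle of length 3: 5 -> 1 -> 2 -> 5)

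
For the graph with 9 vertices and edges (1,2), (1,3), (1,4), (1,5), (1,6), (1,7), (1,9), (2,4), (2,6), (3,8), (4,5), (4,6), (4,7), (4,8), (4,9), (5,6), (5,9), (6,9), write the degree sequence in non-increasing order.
[7, 7, 5, 4, 4, 3, 2, 2, 2] (degrees: deg(1)=7, deg(2)=3, deg(3)=2, deg(4)=7, deg(5)=4, deg(6)=5, deg(7)=2, deg(8)=2, deg(9)=4)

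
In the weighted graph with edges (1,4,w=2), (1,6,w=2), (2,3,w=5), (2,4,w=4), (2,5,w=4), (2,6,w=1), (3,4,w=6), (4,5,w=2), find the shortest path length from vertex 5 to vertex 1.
4 (path: 5 -> 4 -> 1; weights 2 + 2 = 4)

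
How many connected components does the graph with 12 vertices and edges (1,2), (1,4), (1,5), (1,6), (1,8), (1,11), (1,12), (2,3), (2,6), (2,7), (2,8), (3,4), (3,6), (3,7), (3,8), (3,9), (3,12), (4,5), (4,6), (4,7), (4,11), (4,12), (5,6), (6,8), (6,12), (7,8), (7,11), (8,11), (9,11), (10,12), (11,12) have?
1 (components: {1, 2, 3, 4, 5, 6, 7, 8, 9, 10, 11, 12})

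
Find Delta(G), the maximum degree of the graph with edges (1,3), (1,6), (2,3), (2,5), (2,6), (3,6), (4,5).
3 (attained at vertices 2, 3, 6)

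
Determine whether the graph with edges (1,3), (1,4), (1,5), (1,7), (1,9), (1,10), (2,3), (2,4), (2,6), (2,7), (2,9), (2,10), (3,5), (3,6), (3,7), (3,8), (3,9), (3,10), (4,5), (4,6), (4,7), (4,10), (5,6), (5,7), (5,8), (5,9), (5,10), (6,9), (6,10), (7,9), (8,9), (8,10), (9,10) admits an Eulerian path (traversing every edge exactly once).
Yes — and in fact it has an Eulerian circuit (the graph is connected and all 10 vertices have even degree)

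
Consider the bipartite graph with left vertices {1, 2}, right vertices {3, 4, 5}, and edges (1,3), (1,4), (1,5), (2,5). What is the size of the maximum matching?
2 (matching: (1,4), (2,5); upper bound min(|L|,|R|) = min(2,3) = 2)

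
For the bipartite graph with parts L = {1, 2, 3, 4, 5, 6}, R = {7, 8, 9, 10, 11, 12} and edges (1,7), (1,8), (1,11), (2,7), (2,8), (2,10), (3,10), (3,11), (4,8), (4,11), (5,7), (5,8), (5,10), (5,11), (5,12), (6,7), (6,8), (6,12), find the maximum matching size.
5 (matching: (1,11), (2,10), (4,8), (5,12), (6,7); upper bound min(|L|,|R|) = min(6,6) = 6)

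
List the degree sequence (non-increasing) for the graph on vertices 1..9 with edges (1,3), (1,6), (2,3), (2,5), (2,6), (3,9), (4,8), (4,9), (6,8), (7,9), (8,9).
[4, 3, 3, 3, 3, 2, 2, 1, 1] (degrees: deg(1)=2, deg(2)=3, deg(3)=3, deg(4)=2, deg(5)=1, deg(6)=3, deg(7)=1, deg(8)=3, deg(9)=4)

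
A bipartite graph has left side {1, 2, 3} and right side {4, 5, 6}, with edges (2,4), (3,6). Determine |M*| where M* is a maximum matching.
2 (matching: (2,4), (3,6); upper bound min(|L|,|R|) = min(3,3) = 3)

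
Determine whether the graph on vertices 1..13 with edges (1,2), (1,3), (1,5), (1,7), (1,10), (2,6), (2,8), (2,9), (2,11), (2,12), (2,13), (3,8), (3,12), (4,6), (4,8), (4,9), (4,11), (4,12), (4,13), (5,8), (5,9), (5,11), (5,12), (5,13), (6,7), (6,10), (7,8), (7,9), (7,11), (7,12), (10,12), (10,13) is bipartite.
Yes. Partition: {1, 6, 8, 9, 11, 12, 13}, {2, 3, 4, 5, 7, 10}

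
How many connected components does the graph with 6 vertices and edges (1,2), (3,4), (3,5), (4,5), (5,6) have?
2 (components: {1, 2}, {3, 4, 5, 6})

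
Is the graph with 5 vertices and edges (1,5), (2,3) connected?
No, it has 3 components: {1, 5}, {2, 3}, {4}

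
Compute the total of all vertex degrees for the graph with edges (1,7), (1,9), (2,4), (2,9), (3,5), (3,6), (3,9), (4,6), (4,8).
18 (handshake: sum of degrees = 2|E| = 2 x 9 = 18)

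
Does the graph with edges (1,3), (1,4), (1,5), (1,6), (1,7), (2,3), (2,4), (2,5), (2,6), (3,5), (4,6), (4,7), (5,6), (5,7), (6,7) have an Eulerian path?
No (4 vertices have odd degree: {1, 3, 5, 6}; Eulerian path requires 0 or 2)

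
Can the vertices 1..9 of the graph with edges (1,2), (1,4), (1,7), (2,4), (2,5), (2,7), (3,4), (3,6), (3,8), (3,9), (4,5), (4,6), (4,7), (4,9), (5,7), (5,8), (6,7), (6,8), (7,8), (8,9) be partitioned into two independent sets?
No (odd cycle of length 3: 4 -> 1 -> 2 -> 4)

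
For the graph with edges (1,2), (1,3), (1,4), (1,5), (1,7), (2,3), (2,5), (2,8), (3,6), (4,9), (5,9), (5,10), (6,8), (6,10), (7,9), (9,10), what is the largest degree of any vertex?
5 (attained at vertex 1)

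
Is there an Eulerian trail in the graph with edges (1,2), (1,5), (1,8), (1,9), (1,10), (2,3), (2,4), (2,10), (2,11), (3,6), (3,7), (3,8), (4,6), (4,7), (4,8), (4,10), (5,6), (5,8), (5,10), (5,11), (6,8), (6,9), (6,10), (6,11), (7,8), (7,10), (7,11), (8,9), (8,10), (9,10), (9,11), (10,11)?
No (8 vertices have odd degree: {1, 2, 4, 5, 6, 7, 9, 10}; Eulerian path requires 0 or 2)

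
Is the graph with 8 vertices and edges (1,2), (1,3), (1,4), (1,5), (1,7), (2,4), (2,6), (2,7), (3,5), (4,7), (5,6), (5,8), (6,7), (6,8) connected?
Yes (BFS from 1 visits [1, 2, 3, 4, 5, 7, 6, 8] — all 8 vertices reached)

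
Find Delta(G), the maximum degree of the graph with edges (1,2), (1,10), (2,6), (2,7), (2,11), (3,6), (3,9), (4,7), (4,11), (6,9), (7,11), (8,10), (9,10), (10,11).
4 (attained at vertices 2, 10, 11)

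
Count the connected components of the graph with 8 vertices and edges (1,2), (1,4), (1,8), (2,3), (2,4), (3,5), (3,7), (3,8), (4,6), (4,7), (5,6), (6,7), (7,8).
1 (components: {1, 2, 3, 4, 5, 6, 7, 8})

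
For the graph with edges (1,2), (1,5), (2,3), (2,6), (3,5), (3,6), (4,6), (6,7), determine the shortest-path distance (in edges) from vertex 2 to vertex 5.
2 (path: 2 -> 1 -> 5, 2 edges)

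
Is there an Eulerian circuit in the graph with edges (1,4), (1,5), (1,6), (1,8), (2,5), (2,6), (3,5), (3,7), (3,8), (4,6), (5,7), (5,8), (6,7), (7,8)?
No (2 vertices have odd degree: {3, 5}; Eulerian circuit requires 0)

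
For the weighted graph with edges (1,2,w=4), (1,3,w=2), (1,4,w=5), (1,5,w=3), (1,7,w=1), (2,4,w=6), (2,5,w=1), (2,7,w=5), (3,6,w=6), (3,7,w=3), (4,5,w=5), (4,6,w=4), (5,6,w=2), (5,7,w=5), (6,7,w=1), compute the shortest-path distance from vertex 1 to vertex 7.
1 (path: 1 -> 7; weights 1 = 1)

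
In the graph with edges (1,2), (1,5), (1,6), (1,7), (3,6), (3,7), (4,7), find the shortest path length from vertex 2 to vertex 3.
3 (path: 2 -> 1 -> 7 -> 3, 3 edges)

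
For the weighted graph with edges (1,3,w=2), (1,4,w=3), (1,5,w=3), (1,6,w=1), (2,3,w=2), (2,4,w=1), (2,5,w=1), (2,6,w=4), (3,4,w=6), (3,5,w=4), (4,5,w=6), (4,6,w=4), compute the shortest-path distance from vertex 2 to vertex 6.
4 (path: 2 -> 6; weights 4 = 4)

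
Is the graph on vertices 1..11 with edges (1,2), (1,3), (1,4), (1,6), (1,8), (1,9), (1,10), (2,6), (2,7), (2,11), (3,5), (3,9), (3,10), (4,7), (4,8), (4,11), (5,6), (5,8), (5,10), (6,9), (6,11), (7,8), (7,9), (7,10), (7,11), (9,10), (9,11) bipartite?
No (odd cycle of length 3: 8 -> 1 -> 4 -> 8)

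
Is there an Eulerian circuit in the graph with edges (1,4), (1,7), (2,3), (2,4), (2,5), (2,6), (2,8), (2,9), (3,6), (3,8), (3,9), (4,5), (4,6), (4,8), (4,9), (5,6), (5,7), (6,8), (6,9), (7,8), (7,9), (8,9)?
Yes (the graph is connected and all 9 vertices have even degree)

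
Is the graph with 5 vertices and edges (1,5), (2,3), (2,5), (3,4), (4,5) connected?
Yes (BFS from 1 visits [1, 5, 2, 4, 3] — all 5 vertices reached)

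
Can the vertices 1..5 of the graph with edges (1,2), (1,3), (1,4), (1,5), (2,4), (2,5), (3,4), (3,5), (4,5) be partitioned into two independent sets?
No (odd cycle of length 3: 4 -> 1 -> 2 -> 4)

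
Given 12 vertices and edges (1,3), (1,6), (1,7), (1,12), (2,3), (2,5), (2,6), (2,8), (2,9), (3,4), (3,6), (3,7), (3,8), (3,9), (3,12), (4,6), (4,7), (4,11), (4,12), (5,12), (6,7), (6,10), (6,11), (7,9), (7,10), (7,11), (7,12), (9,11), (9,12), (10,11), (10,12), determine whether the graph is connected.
Yes (BFS from 1 visits [1, 3, 6, 7, 12, 2, 4, 8, 9, 10, 11, 5] — all 12 vertices reached)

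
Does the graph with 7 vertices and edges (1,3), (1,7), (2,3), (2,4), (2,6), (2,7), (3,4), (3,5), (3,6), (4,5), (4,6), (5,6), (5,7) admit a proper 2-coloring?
No (odd cycle of length 5: 5 -> 7 -> 1 -> 3 -> 4 -> 5)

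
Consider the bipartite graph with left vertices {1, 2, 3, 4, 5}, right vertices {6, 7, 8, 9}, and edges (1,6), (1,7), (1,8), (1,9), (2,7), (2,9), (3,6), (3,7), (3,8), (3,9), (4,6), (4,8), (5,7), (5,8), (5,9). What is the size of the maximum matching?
4 (matching: (1,9), (2,7), (3,8), (4,6); upper bound min(|L|,|R|) = min(5,4) = 4)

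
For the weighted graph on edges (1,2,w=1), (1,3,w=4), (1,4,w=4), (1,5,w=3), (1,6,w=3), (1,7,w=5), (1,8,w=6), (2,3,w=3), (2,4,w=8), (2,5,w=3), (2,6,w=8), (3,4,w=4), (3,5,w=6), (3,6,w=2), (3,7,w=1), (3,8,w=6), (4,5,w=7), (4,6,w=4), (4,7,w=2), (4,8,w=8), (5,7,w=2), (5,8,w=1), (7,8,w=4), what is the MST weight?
12 (MST edges: (1,2,w=1), (1,5,w=3), (3,6,w=2), (3,7,w=1), (4,7,w=2), (5,7,w=2), (5,8,w=1); sum of weights 1 + 3 + 2 + 1 + 2 + 2 + 1 = 12)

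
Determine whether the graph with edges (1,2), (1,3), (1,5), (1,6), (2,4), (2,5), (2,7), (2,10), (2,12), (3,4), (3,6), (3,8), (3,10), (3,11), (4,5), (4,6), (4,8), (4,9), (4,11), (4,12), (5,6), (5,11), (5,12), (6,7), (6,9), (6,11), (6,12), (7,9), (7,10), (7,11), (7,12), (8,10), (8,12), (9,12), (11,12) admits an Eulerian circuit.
Yes (the graph is connected and all 12 vertices have even degree)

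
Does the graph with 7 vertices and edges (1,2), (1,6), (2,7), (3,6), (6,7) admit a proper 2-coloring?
Yes. Partition: {1, 3, 4, 5, 7}, {2, 6}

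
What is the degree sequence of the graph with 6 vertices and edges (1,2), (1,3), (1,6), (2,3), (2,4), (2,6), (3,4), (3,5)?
[4, 4, 3, 2, 2, 1] (degrees: deg(1)=3, deg(2)=4, deg(3)=4, deg(4)=2, deg(5)=1, deg(6)=2)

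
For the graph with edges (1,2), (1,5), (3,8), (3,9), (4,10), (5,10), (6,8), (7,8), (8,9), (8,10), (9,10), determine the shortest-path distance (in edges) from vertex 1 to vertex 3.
4 (path: 1 -> 5 -> 10 -> 9 -> 3, 4 edges)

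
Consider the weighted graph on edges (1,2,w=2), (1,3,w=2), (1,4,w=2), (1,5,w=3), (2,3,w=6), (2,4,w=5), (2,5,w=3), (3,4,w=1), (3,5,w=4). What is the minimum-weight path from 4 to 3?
1 (path: 4 -> 3; weights 1 = 1)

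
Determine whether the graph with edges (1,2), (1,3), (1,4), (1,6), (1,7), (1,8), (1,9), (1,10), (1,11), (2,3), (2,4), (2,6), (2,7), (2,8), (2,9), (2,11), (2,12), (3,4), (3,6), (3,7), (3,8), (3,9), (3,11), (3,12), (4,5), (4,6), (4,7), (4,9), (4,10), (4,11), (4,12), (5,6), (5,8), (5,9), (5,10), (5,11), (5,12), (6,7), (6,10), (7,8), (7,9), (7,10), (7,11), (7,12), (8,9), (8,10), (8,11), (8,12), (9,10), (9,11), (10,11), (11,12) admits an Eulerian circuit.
No (8 vertices have odd degree: {1, 2, 3, 5, 6, 8, 9, 12}; Eulerian circuit requires 0)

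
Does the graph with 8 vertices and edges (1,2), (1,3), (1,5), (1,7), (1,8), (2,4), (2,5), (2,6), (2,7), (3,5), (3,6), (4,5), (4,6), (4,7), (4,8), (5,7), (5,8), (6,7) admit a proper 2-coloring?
No (odd cycle of length 3: 3 -> 1 -> 5 -> 3)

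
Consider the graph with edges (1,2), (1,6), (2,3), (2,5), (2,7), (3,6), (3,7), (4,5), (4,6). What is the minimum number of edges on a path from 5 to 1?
2 (path: 5 -> 2 -> 1, 2 edges)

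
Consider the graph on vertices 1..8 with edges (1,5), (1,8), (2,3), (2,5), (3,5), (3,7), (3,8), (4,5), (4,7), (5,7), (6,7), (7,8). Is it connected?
Yes (BFS from 1 visits [1, 5, 8, 2, 3, 4, 7, 6] — all 8 vertices reached)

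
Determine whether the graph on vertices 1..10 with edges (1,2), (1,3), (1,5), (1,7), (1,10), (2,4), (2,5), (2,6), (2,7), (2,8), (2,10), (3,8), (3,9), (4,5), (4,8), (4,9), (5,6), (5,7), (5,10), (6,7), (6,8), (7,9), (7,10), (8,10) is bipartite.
No (odd cycle of length 3: 7 -> 1 -> 10 -> 7)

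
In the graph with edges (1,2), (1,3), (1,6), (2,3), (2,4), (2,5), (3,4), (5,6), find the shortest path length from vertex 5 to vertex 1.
2 (path: 5 -> 2 -> 1, 2 edges)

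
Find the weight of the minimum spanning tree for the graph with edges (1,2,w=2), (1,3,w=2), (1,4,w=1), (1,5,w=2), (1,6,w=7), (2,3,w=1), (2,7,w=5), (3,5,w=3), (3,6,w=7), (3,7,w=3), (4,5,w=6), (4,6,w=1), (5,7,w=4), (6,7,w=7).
10 (MST edges: (1,3,w=2), (1,4,w=1), (1,5,w=2), (2,3,w=1), (3,7,w=3), (4,6,w=1); sum of weights 2 + 1 + 2 + 1 + 3 + 1 = 10)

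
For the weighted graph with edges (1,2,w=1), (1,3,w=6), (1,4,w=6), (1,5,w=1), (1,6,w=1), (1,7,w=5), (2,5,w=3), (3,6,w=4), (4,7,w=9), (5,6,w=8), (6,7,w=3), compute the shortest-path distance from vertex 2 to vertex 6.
2 (path: 2 -> 1 -> 6; weights 1 + 1 = 2)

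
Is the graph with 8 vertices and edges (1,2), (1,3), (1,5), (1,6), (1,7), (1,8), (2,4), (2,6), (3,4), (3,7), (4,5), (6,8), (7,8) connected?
Yes (BFS from 1 visits [1, 2, 3, 5, 6, 7, 8, 4] — all 8 vertices reached)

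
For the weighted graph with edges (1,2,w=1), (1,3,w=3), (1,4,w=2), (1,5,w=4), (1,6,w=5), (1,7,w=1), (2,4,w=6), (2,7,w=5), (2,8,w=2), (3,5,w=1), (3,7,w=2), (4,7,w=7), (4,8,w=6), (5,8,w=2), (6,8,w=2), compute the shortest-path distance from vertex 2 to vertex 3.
4 (path: 2 -> 1 -> 3; weights 1 + 3 = 4)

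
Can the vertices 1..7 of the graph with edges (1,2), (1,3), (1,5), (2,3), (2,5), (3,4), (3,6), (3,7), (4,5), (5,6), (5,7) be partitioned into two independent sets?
No (odd cycle of length 3: 2 -> 1 -> 3 -> 2)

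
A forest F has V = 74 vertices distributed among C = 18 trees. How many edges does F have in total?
56 (Each of the 18 component trees on V_i vertices has V_i - 1 edges; summing gives V - C = 74 - 18 = 56)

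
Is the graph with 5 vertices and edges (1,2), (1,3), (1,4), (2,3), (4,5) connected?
Yes (BFS from 1 visits [1, 2, 3, 4, 5] — all 5 vertices reached)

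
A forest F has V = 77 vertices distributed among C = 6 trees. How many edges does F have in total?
71 (Each of the 6 component trees on V_i vertices has V_i - 1 edges; summing gives V - C = 77 - 6 = 71)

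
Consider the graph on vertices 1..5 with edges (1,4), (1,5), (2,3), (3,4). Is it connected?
Yes (BFS from 1 visits [1, 4, 5, 3, 2] — all 5 vertices reached)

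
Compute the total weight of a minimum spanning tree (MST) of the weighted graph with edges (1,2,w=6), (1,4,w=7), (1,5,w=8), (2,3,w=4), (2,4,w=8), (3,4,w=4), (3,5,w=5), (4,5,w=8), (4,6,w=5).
24 (MST edges: (1,2,w=6), (2,3,w=4), (3,4,w=4), (3,5,w=5), (4,6,w=5); sum of weights 6 + 4 + 4 + 5 + 5 = 24)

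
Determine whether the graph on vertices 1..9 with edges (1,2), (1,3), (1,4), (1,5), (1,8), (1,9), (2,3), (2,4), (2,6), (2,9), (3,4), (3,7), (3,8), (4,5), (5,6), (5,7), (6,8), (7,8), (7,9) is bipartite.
No (odd cycle of length 3: 2 -> 1 -> 4 -> 2)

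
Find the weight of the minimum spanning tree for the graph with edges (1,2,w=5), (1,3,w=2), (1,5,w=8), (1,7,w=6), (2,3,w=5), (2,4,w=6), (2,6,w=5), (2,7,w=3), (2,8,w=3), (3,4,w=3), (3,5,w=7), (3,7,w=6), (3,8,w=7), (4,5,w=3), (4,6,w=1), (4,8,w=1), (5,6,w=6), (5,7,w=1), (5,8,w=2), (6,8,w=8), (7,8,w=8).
13 (MST edges: (1,3,w=2), (2,7,w=3), (3,4,w=3), (4,6,w=1), (4,8,w=1), (5,7,w=1), (5,8,w=2); sum of weights 2 + 3 + 3 + 1 + 1 + 1 + 2 = 13)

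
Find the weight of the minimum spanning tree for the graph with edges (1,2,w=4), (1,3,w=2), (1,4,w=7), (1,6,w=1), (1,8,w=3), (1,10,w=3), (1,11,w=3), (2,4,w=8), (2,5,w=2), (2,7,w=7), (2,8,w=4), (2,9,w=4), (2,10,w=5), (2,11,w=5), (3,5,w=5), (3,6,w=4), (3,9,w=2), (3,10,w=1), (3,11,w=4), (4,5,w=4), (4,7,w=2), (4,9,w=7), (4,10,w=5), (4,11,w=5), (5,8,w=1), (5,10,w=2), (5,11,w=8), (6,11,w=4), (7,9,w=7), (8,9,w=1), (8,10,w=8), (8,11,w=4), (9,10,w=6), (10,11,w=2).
18 (MST edges: (1,3,w=2), (1,6,w=1), (2,5,w=2), (3,9,w=2), (3,10,w=1), (4,5,w=4), (4,7,w=2), (5,8,w=1), (8,9,w=1), (10,11,w=2); sum of weights 2 + 1 + 2 + 2 + 1 + 4 + 2 + 1 + 1 + 2 = 18)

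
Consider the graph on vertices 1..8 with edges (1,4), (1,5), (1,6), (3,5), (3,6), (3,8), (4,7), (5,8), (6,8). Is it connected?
No, it has 2 components: {1, 3, 4, 5, 6, 7, 8}, {2}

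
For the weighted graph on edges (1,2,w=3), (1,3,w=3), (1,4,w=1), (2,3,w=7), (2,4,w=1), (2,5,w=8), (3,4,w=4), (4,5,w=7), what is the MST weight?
12 (MST edges: (1,3,w=3), (1,4,w=1), (2,4,w=1), (4,5,w=7); sum of weights 3 + 1 + 1 + 7 = 12)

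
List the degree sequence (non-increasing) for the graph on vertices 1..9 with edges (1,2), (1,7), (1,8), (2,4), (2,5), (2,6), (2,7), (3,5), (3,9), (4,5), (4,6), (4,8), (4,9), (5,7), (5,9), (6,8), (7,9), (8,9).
[5, 5, 5, 5, 4, 4, 3, 3, 2] (degrees: deg(1)=3, deg(2)=5, deg(3)=2, deg(4)=5, deg(5)=5, deg(6)=3, deg(7)=4, deg(8)=4, deg(9)=5)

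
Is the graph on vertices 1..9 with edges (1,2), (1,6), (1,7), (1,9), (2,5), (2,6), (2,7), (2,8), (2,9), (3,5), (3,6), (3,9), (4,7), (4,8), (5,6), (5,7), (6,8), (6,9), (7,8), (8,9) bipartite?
No (odd cycle of length 3: 7 -> 1 -> 2 -> 7)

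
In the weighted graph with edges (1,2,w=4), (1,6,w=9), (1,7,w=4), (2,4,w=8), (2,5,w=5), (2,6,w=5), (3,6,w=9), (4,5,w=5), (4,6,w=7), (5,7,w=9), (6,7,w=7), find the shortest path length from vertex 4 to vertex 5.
5 (path: 4 -> 5; weights 5 = 5)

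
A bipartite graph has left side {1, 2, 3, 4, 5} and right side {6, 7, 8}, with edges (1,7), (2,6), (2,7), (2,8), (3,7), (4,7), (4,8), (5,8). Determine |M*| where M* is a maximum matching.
3 (matching: (1,7), (2,6), (4,8); upper bound min(|L|,|R|) = min(5,3) = 3)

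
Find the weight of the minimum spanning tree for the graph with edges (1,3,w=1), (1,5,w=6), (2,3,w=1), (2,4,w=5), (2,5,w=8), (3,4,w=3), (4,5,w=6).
11 (MST edges: (1,3,w=1), (1,5,w=6), (2,3,w=1), (3,4,w=3); sum of weights 1 + 6 + 1 + 3 = 11)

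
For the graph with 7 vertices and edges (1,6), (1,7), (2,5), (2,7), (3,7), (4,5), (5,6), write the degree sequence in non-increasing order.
[3, 3, 2, 2, 2, 1, 1] (degrees: deg(1)=2, deg(2)=2, deg(3)=1, deg(4)=1, deg(5)=3, deg(6)=2, deg(7)=3)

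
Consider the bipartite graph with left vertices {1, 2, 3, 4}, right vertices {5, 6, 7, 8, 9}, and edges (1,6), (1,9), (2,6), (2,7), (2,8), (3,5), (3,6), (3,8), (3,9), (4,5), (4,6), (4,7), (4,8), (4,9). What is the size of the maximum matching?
4 (matching: (1,9), (2,8), (3,6), (4,7); upper bound min(|L|,|R|) = min(4,5) = 4)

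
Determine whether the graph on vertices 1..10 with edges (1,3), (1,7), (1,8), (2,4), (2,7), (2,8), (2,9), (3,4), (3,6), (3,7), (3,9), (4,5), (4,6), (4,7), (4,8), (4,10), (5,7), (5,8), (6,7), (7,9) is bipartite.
No (odd cycle of length 3: 3 -> 1 -> 7 -> 3)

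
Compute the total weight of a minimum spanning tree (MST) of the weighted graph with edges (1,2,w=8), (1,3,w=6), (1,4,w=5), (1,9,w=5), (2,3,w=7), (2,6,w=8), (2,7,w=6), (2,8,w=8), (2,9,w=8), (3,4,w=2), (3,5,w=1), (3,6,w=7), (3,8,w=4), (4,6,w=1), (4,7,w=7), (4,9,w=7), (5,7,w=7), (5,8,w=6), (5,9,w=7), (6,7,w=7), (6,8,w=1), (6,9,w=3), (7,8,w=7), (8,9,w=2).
25 (MST edges: (1,4,w=5), (2,3,w=7), (2,7,w=6), (3,4,w=2), (3,5,w=1), (4,6,w=1), (6,8,w=1), (8,9,w=2); sum of weights 5 + 7 + 6 + 2 + 1 + 1 + 1 + 2 = 25)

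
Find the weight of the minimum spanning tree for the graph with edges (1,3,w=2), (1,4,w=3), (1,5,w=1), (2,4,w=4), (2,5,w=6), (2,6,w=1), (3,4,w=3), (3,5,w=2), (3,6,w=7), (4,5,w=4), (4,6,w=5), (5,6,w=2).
9 (MST edges: (1,3,w=2), (1,4,w=3), (1,5,w=1), (2,6,w=1), (5,6,w=2); sum of weights 2 + 3 + 1 + 1 + 2 = 9)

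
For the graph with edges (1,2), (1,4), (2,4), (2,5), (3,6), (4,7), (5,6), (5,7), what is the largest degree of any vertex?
3 (attained at vertices 2, 4, 5)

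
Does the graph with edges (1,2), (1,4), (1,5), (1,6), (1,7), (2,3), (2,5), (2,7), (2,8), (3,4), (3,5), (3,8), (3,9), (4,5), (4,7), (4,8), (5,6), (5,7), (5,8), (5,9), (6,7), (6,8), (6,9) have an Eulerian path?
No (8 vertices have odd degree: {1, 2, 3, 4, 6, 7, 8, 9}; Eulerian path requires 0 or 2)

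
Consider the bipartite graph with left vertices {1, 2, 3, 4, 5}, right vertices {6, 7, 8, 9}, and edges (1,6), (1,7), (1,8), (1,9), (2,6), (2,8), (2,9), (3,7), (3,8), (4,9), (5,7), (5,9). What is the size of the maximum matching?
4 (matching: (1,9), (2,6), (3,8), (5,7); upper bound min(|L|,|R|) = min(5,4) = 4)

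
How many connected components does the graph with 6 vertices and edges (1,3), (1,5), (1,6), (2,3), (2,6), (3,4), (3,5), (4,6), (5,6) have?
1 (components: {1, 2, 3, 4, 5, 6})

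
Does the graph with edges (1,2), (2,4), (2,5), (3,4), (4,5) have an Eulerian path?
No (4 vertices have odd degree: {1, 2, 3, 4}; Eulerian path requires 0 or 2)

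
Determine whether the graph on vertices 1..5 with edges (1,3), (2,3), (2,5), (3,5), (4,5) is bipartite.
No (odd cycle of length 3: 5 -> 3 -> 2 -> 5)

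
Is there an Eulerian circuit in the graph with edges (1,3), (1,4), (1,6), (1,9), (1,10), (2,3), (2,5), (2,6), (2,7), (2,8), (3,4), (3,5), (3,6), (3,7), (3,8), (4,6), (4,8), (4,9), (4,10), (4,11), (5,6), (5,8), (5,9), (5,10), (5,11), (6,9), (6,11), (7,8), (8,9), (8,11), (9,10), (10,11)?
No (10 vertices have odd degree: {1, 2, 3, 4, 5, 6, 7, 8, 10, 11}; Eulerian circuit requires 0)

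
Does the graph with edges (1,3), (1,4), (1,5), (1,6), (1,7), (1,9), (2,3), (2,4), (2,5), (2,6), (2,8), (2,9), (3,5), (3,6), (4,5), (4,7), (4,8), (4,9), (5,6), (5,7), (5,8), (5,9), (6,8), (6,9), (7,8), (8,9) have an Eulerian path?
Yes — and in fact it has an Eulerian circuit (the graph is connected and all 9 vertices have even degree)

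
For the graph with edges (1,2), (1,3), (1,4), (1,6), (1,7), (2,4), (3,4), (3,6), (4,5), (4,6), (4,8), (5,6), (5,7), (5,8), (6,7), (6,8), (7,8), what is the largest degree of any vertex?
6 (attained at vertices 4, 6)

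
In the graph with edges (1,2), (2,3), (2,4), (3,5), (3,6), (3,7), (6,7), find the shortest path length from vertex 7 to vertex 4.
3 (path: 7 -> 3 -> 2 -> 4, 3 edges)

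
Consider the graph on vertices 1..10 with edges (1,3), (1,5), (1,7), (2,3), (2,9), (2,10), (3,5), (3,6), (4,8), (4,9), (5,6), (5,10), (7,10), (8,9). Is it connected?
Yes (BFS from 1 visits [1, 3, 5, 7, 2, 6, 10, 9, 4, 8] — all 10 vertices reached)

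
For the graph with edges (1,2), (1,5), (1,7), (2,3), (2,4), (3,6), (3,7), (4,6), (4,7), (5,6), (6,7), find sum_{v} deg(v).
22 (handshake: sum of degrees = 2|E| = 2 x 11 = 22)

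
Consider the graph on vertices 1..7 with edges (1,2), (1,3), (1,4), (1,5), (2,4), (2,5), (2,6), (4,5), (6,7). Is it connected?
Yes (BFS from 1 visits [1, 2, 3, 4, 5, 6, 7] — all 7 vertices reached)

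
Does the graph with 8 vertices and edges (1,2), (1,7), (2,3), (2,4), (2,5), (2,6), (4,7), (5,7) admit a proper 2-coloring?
Yes. Partition: {1, 3, 4, 5, 6, 8}, {2, 7}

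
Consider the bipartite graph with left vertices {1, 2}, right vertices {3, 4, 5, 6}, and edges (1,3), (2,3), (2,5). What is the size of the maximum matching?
2 (matching: (1,3), (2,5); upper bound min(|L|,|R|) = min(2,4) = 2)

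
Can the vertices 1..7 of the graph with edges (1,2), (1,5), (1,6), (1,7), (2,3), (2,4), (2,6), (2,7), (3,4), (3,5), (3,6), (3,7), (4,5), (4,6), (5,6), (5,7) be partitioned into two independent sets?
No (odd cycle of length 3: 6 -> 1 -> 2 -> 6)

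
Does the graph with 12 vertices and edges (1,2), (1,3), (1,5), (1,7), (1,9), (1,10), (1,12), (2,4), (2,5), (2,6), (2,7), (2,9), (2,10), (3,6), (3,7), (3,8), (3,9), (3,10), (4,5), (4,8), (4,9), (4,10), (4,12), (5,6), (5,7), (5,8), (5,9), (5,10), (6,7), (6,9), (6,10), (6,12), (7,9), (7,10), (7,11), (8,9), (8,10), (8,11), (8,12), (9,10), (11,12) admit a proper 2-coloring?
No (odd cycle of length 3: 7 -> 1 -> 5 -> 7)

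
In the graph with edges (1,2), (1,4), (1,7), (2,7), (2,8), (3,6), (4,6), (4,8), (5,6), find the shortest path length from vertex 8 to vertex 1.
2 (path: 8 -> 4 -> 1, 2 edges)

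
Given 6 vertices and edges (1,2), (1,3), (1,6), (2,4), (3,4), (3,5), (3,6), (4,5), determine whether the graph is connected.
Yes (BFS from 1 visits [1, 2, 3, 6, 4, 5] — all 6 vertices reached)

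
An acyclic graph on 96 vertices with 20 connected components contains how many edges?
76 (Each of the 20 component trees on V_i vertices has V_i - 1 edges; summing gives V - C = 96 - 20 = 76)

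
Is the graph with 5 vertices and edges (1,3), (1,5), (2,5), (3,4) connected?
Yes (BFS from 1 visits [1, 3, 5, 4, 2] — all 5 vertices reached)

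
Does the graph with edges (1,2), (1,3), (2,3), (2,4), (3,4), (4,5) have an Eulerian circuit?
No (4 vertices have odd degree: {2, 3, 4, 5}; Eulerian circuit requires 0)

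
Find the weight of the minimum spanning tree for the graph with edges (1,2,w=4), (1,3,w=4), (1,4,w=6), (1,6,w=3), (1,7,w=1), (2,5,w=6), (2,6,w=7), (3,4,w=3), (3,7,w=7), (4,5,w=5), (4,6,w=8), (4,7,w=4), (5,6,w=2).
17 (MST edges: (1,2,w=4), (1,3,w=4), (1,6,w=3), (1,7,w=1), (3,4,w=3), (5,6,w=2); sum of weights 4 + 4 + 3 + 1 + 3 + 2 = 17)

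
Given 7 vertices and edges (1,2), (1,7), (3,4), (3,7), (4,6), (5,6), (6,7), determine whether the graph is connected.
Yes (BFS from 1 visits [1, 2, 7, 3, 6, 4, 5] — all 7 vertices reached)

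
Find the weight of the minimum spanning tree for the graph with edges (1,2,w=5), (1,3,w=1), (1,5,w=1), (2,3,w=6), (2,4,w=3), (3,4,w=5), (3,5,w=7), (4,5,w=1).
6 (MST edges: (1,3,w=1), (1,5,w=1), (2,4,w=3), (4,5,w=1); sum of weights 1 + 1 + 3 + 1 = 6)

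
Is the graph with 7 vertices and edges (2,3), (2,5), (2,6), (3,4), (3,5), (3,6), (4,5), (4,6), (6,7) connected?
No, it has 2 components: {1}, {2, 3, 4, 5, 6, 7}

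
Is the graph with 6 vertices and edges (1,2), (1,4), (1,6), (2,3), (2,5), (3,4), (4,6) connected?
Yes (BFS from 1 visits [1, 2, 4, 6, 3, 5] — all 6 vertices reached)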